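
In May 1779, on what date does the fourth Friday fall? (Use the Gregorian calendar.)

May 1, 1779 is a Saturday.
The first Friday is therefore May 7 (6 days later).
The fourth Friday is 7 + 3×7 = May 28.

May 28, 1779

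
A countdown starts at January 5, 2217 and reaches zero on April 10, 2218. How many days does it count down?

460

Jan 5, 2217 → Jan 5, 2218: 365 days.
Jan 5, 2218 → Feb 5, 2218: 31 days (January has 31).
Feb 5, 2218 → Mar 5, 2218: 28 days (February has 28).
Mar 5, 2218 → Apr 5, 2218: 31 days (March has 31).
Apr 5, 2218 → Apr 10, 2218: 5 days.
Total: 460 days.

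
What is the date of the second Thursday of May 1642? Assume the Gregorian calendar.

May 8, 1642

May 1, 1642 is a Thursday.
The first Thursday is therefore May 1 (same day).
The second Thursday is 1 + 1×7 = May 8.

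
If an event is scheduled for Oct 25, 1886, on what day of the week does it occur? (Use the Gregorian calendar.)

Monday

Doomsday rule: the anchor day for the 1800s is Friday. For year 86: 86÷12 = 7 r 2, and 2÷4 = 0, so 7+2+0 = 9.
Friday + 9 ≡ Sunday — that's 1886's doomsday.
In October the doomsday date is Oct 10.
Oct 25 is 15 days after Oct 10; 15 mod 7 = 1, so Sunday + 1 = Monday.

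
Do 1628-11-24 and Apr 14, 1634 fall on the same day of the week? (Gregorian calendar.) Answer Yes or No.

Yes

From Nov 24, 1628 to Apr 14, 1634 is 1967 days.
1967 mod 7 = 0, so they are the same weekday.
(Nov 24, 1628 is a Friday; Apr 14, 1634 is a Friday.)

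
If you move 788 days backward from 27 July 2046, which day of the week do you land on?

Jul 27, 2046 is a Friday.
788 mod 7 = 4, so 788 days before a Friday is Friday − 4 = Monday.

Monday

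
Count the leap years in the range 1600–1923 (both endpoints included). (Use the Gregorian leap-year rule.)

78

Multiples of 4 in [1600,1923]: 81.
Of those, multiples of 100: 4 (not leap unless ÷400).
Multiples of 400: 1.
Leap years = 81 − 4 + 1 = 78.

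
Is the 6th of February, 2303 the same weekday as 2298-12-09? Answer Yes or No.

From Dec 9, 2298 to Feb 6, 2303 is 1519 days.
1519 mod 7 = 0, so they are the same weekday.
(Dec 9, 2298 is a Friday; Feb 6, 2303 is a Friday.)

Yes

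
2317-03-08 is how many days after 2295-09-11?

7848

Sep 11, 2295 → Sep 11, 2296: 366 days (Feb 29, 2296 is in that span).
Sep 11, 2296 → Sep 11, 2297: 365 days.
Sep 11, 2297 → Sep 11, 2298: 365 days.
Sep 11, 2298 → Sep 11, 2299: 365 days.
Sep 11, 2299 → Sep 11, 2300: 365 days.
Sep 11, 2300 → Sep 11, 2301: 365 days.
Sep 11, 2301 → Sep 11, 2302: 365 days.
Sep 11, 2302 → Sep 11, 2303: 365 days.
Sep 11, 2303 → Sep 11, 2304: 366 days (Feb 29, 2304 is in that span).
Sep 11, 2304 → Sep 11, 2305: 365 days.
Sep 11, 2305 → Sep 11, 2306: 365 days.
Sep 11, 2306 → Sep 11, 2307: 365 days.
Sep 11, 2307 → Sep 11, 2308: 366 days (Feb 29, 2308 is in that span).
Sep 11, 2308 → Sep 11, 2309: 365 days.
Sep 11, 2309 → Sep 11, 2310: 365 days.
Sep 11, 2310 → Sep 11, 2311: 365 days.
Sep 11, 2311 → Sep 11, 2312: 366 days (Feb 29, 2312 is in that span).
Sep 11, 2312 → Sep 11, 2313: 365 days.
Sep 11, 2313 → Sep 11, 2314: 365 days.
Sep 11, 2314 → Sep 11, 2315: 365 days.
Sep 11, 2315 → Sep 11, 2316: 366 days (Feb 29, 2316 is in that span).
Sep 11, 2316 → Oct 11, 2316: 30 days (September has 30).
Oct 11, 2316 → Nov 11, 2316: 31 days (October has 31).
Nov 11, 2316 → Dec 11, 2316: 30 days (November has 30).
Dec 11, 2316 → Jan 11, 2317: 31 days (December has 31).
Jan 11, 2317 → Feb 11, 2317: 31 days (January has 31).
Feb 11, 2317 → Mar 8, 2317: 25 days.
Total: 7848 days.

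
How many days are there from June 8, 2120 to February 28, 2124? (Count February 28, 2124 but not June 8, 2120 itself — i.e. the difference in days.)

1360

Jun 8, 2120 → Jun 8, 2121: 365 days.
Jun 8, 2121 → Jun 8, 2122: 365 days.
Jun 8, 2122 → Jun 8, 2123: 365 days.
Jun 8, 2123 → Jul 8, 2123: 30 days (June has 30).
Jul 8, 2123 → Aug 8, 2123: 31 days (July has 31).
Aug 8, 2123 → Sep 8, 2123: 31 days (August has 31).
Sep 8, 2123 → Oct 8, 2123: 30 days (September has 30).
Oct 8, 2123 → Nov 8, 2123: 31 days (October has 31).
Nov 8, 2123 → Dec 8, 2123: 30 days (November has 30).
Dec 8, 2123 → Jan 8, 2124: 31 days (December has 31).
Jan 8, 2124 → Feb 8, 2124: 31 days (January has 31).
Feb 8, 2124 → Feb 28, 2124: 20 days.
Total: 1360 days.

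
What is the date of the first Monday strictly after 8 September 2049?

Sep 8, 2049 is a Wednesday.
From Wednesday to the next Monday is 5 days.
Sep 8, 2049 + 5 = Sep 13, 2049.

September 13, 2049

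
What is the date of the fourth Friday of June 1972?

June 23, 1972

June 1, 1972 is a Thursday.
The first Friday is therefore June 2 (1 days later).
The fourth Friday is 2 + 3×7 = June 23.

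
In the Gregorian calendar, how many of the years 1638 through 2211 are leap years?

Multiples of 4 in [1638,2211]: 143.
Of those, multiples of 100: 6 (not leap unless ÷400).
Multiples of 400: 1.
Leap years = 143 − 6 + 1 = 138.

138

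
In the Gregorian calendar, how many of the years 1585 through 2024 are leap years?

Multiples of 4 in [1585,2024]: 110.
Of those, multiples of 100: 5 (not leap unless ÷400).
Multiples of 400: 2.
Leap years = 110 − 5 + 2 = 107.

107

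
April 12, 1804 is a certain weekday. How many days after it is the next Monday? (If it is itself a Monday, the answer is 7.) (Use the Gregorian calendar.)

Apr 12, 1804 is a Thursday.
From Thursday to the next Monday is 4 days.

4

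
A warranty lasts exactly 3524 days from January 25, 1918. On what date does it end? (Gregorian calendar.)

+365 (one year) → Jan 25, 1919 (3159 left).
+365 (one year) → Jan 25, 1920 (2794 left).
+366 (one year; includes Feb 29, 1920) → Jan 25, 1921 (2428 left).
+365 (one year) → Jan 25, 1922 (2063 left).
+365 (one year) → Jan 25, 1923 (1698 left).
+365 (one year) → Jan 25, 1924 (1333 left).
+366 (one year; includes Feb 29, 1924) → Jan 25, 1925 (967 left).
+365 (one year) → Jan 25, 1926 (602 left).
+365 (one year) → Jan 25, 1927 (237 left).
Jan has 31 days: +7 → Feb 1, 1927 (230 left).
Feb has 28 days: +28 → Mar 1, 1927 (202 left).
Mar has 31 days: +31 → Apr 1, 1927 (171 left).
Apr has 30 days: +30 → May 1, 1927 (141 left).
May has 31 days: +31 → Jun 1, 1927 (110 left).
Jun has 30 days: +30 → Jul 1, 1927 (80 left).
Jul has 31 days: +31 → Aug 1, 1927 (49 left).
Aug has 31 days: +31 → Sep 1, 1927 (18 left).
+18 → Sep 19, 1927.

September 19, 1927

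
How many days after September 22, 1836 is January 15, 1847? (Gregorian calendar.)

3767

Sep 22, 1836 → Sep 22, 1837: 365 days.
Sep 22, 1837 → Sep 22, 1838: 365 days.
Sep 22, 1838 → Sep 22, 1839: 365 days.
Sep 22, 1839 → Sep 22, 1840: 366 days (Feb 29, 1840 is in that span).
Sep 22, 1840 → Sep 22, 1841: 365 days.
Sep 22, 1841 → Sep 22, 1842: 365 days.
Sep 22, 1842 → Sep 22, 1843: 365 days.
Sep 22, 1843 → Sep 22, 1844: 366 days (Feb 29, 1844 is in that span).
Sep 22, 1844 → Sep 22, 1845: 365 days.
Sep 22, 1845 → Sep 22, 1846: 365 days.
Sep 22, 1846 → Oct 22, 1846: 30 days (September has 30).
Oct 22, 1846 → Nov 22, 1846: 31 days (October has 31).
Nov 22, 1846 → Dec 22, 1846: 30 days (November has 30).
Dec 22, 1846 → Jan 15, 1847: 24 days.
Total: 3767 days.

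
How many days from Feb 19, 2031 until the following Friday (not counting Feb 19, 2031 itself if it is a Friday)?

Feb 19, 2031 is a Wednesday.
From Wednesday to the next Friday is 2 days.

2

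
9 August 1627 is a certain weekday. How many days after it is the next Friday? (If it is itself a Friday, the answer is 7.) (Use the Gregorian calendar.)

Aug 9, 1627 is a Monday.
From Monday to the next Friday is 4 days.

4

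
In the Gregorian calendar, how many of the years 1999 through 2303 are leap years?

73

Multiples of 4 in [1999,2303]: 76.
Of those, multiples of 100: 4 (not leap unless ÷400).
Multiples of 400: 1.
Leap years = 76 − 4 + 1 = 73.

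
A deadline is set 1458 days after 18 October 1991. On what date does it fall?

+366 (one year; includes Feb 29, 1992) → Oct 18, 1992 (1092 left).
+365 (one year) → Oct 18, 1993 (727 left).
+365 (one year) → Oct 18, 1994 (362 left).
Oct has 31 days: +14 → Nov 1, 1994 (348 left).
Nov has 30 days: +30 → Dec 1, 1994 (318 left).
Dec has 31 days: +31 → Jan 1, 1995 (287 left).
Jan has 31 days: +31 → Feb 1, 1995 (256 left).
Feb has 28 days: +28 → Mar 1, 1995 (228 left).
Mar has 31 days: +31 → Apr 1, 1995 (197 left).
Apr has 30 days: +30 → May 1, 1995 (167 left).
May has 31 days: +31 → Jun 1, 1995 (136 left).
Jun has 30 days: +30 → Jul 1, 1995 (106 left).
Jul has 31 days: +31 → Aug 1, 1995 (75 left).
Aug has 31 days: +31 → Sep 1, 1995 (44 left).
Sep has 30 days: +30 → Oct 1, 1995 (14 left).
+14 → Oct 15, 1995.

October 15, 1995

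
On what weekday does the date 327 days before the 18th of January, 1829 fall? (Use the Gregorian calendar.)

Tuesday

Jan 18, 1829 is a Sunday.
327 mod 7 = 5, so 327 days before a Sunday is Sunday − 5 = Tuesday.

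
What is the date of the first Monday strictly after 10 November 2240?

Nov 10, 2240 is a Tuesday.
From Tuesday to the next Monday is 6 days.
Nov 10, 2240 + 6 = Nov 16, 2240.

November 16, 2240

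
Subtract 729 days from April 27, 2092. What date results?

−366 (one year; includes Feb 29, 2092) → Apr 27, 2091 (363 left).
−27 → Mar 31, 2091 (end of Mar, 31 days; 336 left).
−31 → Feb 28, 2091 (end of Feb, 28 days; 305 left).
−28 → Jan 31, 2091 (end of Jan, 31 days; 277 left).
−31 → Dec 31, 2090 (end of Dec, 31 days; 246 left).
−31 → Nov 30, 2090 (end of Nov, 30 days; 215 left).
−30 → Oct 31, 2090 (end of Oct, 31 days; 185 left).
−31 → Sep 30, 2090 (end of Sep, 30 days; 154 left).
−30 → Aug 31, 2090 (end of Aug, 31 days; 124 left).
−31 → Jul 31, 2090 (end of Jul, 31 days; 93 left).
−31 → Jun 30, 2090 (end of Jun, 30 days; 62 left).
−30 → May 31, 2090 (end of May, 31 days; 32 left).
−31 → Apr 30, 2090 (end of Apr, 30 days; 1 left).
−1 → Apr 29, 2090.

April 29, 2090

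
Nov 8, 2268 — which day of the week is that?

Sunday

Doomsday rule: the anchor day for the 2200s is Friday. For year 68: 68÷12 = 5 r 8, and 8÷4 = 2, so 5+8+2 = 15.
Friday + 15 ≡ Saturday — that's 2268's doomsday.
In November the doomsday date is Nov 7.
Nov 8 is 1 day after Nov 7; 1 mod 7 = 1, so Saturday + 1 = Sunday.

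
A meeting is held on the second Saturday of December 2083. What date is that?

December 1, 2083 is a Wednesday.
The first Saturday is therefore December 4 (3 days later).
The second Saturday is 4 + 1×7 = December 11.

December 11, 2083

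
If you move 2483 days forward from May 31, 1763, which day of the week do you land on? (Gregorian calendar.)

Sunday

First find the weekday of May 31, 1763. Doomsday rule: the anchor day for the 1700s is Sunday. For year 63: 63÷12 = 5 r 3, and 3÷4 = 0, so 5+3+0 = 8.
Sunday + 8 ≡ Monday — that's 1763's doomsday.
In May the doomsday date is May 9.
May 31 is 22 days after May 9; 22 mod 7 = 1, so Monday + 1 = Tuesday.
2483 mod 7 = 5, so 2483 days after a Tuesday is Tuesday + 5 = Sunday.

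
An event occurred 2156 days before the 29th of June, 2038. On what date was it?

August 3, 2032

−365 (one year) → Jun 29, 2037 (1791 left).
−365 (one year) → Jun 29, 2036 (1426 left).
−366 (one year; includes Feb 29, 2036) → Jun 29, 2035 (1060 left).
−365 (one year) → Jun 29, 2034 (695 left).
−365 (one year) → Jun 29, 2033 (330 left).
−29 → May 31, 2033 (end of May, 31 days; 301 left).
−31 → Apr 30, 2033 (end of Apr, 30 days; 270 left).
−30 → Mar 31, 2033 (end of Mar, 31 days; 240 left).
−31 → Feb 28, 2033 (end of Feb, 28 days; 209 left).
−28 → Jan 31, 2033 (end of Jan, 31 days; 181 left).
−31 → Dec 31, 2032 (end of Dec, 31 days; 150 left).
−31 → Nov 30, 2032 (end of Nov, 30 days; 119 left).
−30 → Oct 31, 2032 (end of Oct, 31 days; 89 left).
−31 → Sep 30, 2032 (end of Sep, 30 days; 58 left).
−30 → Aug 31, 2032 (end of Aug, 31 days; 28 left).
−28 → Aug 3, 2032.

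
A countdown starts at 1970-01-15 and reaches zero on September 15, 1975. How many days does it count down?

2069

Jan 15, 1970 → Jan 15, 1971: 365 days.
Jan 15, 1971 → Jan 15, 1972: 365 days.
Jan 15, 1972 → Jan 15, 1973: 366 days (Feb 29, 1972 is in that span).
Jan 15, 1973 → Jan 15, 1974: 365 days.
Jan 15, 1974 → Jan 15, 1975: 365 days.
Jan 15, 1975 → Feb 15, 1975: 31 days (January has 31).
Feb 15, 1975 → Mar 15, 1975: 28 days (February has 28).
Mar 15, 1975 → Apr 15, 1975: 31 days (March has 31).
Apr 15, 1975 → May 15, 1975: 30 days (April has 30).
May 15, 1975 → Jun 15, 1975: 31 days (May has 31).
Jun 15, 1975 → Jul 15, 1975: 30 days (June has 30).
Jul 15, 1975 → Aug 15, 1975: 31 days (July has 31).
Aug 15, 1975 → Sep 15, 1975: 31 days.
Total: 2069 days.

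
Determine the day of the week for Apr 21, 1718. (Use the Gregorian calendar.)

Doomsday rule: the anchor day for the 1700s is Sunday. For year 18: 18÷12 = 1 r 6, and 6÷4 = 1, so 1+6+1 = 8.
Sunday + 8 ≡ Monday — that's 1718's doomsday.
In April the doomsday date is Apr 4.
Apr 21 is 17 days after Apr 4; 17 mod 7 = 3, so Monday + 3 = Thursday.

Thursday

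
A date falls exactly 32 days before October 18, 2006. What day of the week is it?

Oct 18, 2006 is a Wednesday.
32 mod 7 = 4, so 32 days before a Wednesday is Wednesday − 4 = Saturday.

Saturday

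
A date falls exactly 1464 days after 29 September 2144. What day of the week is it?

Wednesday

First find the weekday of Sep 29, 2144. Doomsday rule: the anchor day for the 2100s is Sunday. For year 44: 44÷12 = 3 r 8, and 8÷4 = 2, so 3+8+2 = 13.
Sunday + 13 ≡ Saturday — that's 2144's doomsday.
In September the doomsday date is Sep 5.
Sep 29 is 24 days after Sep 5; 24 mod 7 = 3, so Saturday + 3 = Tuesday.
1464 mod 7 = 1, so 1464 days after a Tuesday is Tuesday + 1 = Wednesday.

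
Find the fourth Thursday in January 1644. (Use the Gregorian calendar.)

January 28, 1644

January 1, 1644 is a Friday.
The first Thursday is therefore January 7 (6 days later).
The fourth Thursday is 7 + 3×7 = January 28.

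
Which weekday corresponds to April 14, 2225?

Thursday

Doomsday rule: the anchor day for the 2200s is Friday. For year 25: 25÷12 = 2 r 1, and 1÷4 = 0, so 2+1+0 = 3.
Friday + 3 ≡ Monday — that's 2225's doomsday.
In April the doomsday date is Apr 4.
Apr 14 is 10 days after Apr 4; 10 mod 7 = 3, so Monday + 3 = Thursday.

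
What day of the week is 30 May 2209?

Doomsday rule: the anchor day for the 2200s is Friday. For year 09: 9÷12 = 0 r 9, and 9÷4 = 2, so 0+9+2 = 11.
Friday + 11 ≡ Tuesday — that's 2209's doomsday.
In May the doomsday date is May 9.
May 30 is 21 days after May 9; 21 mod 7 = 0, so Tuesday + 0 = Tuesday.

Tuesday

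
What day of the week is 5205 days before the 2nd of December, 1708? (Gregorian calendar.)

Wednesday

Dec 2, 1708 is a Sunday.
5205 mod 7 = 4, so 5205 days before a Sunday is Sunday − 4 = Wednesday.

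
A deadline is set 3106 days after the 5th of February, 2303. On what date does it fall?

August 8, 2311

+365 (one year) → Feb 5, 2304 (2741 left).
+366 (one year; includes Feb 29, 2304) → Feb 5, 2305 (2375 left).
+365 (one year) → Feb 5, 2306 (2010 left).
+365 (one year) → Feb 5, 2307 (1645 left).
+365 (one year) → Feb 5, 2308 (1280 left).
+366 (one year; includes Feb 29, 2308) → Feb 5, 2309 (914 left).
+365 (one year) → Feb 5, 2310 (549 left).
+365 (one year) → Feb 5, 2311 (184 left).
Feb has 28 days: +24 → Mar 1, 2311 (160 left).
Mar has 31 days: +31 → Apr 1, 2311 (129 left).
Apr has 30 days: +30 → May 1, 2311 (99 left).
May has 31 days: +31 → Jun 1, 2311 (68 left).
Jun has 30 days: +30 → Jul 1, 2311 (38 left).
Jul has 31 days: +31 → Aug 1, 2311 (7 left).
+7 → Aug 8, 2311.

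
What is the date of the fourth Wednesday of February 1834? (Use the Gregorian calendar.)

February 1, 1834 is a Saturday.
The first Wednesday is therefore February 5 (4 days later).
The fourth Wednesday is 5 + 3×7 = February 26.

February 26, 1834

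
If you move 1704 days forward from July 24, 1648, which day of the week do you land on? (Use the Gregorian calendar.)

Monday

Jul 24, 1648 is a Friday.
1704 mod 7 = 3, so 1704 days after a Friday is Friday + 3 = Monday.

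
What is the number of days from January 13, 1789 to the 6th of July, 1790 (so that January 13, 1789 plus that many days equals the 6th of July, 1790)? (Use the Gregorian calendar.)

539

Jan 13, 1789 → Jan 13, 1790: 365 days.
Jan 13, 1790 → Feb 13, 1790: 31 days (January has 31).
Feb 13, 1790 → Mar 13, 1790: 28 days (February has 28).
Mar 13, 1790 → Apr 13, 1790: 31 days (March has 31).
Apr 13, 1790 → May 13, 1790: 30 days (April has 30).
May 13, 1790 → Jun 13, 1790: 31 days (May has 31).
Jun 13, 1790 → Jul 6, 1790: 23 days.
Total: 539 days.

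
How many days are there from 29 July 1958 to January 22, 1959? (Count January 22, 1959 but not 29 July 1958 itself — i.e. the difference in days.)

Jul 29, 1958 → Aug 29, 1958: 31 days (July has 31).
Aug 29, 1958 → Sep 29, 1958: 31 days (August has 31).
Sep 29, 1958 → Oct 29, 1958: 30 days (September has 30).
Oct 29, 1958 → Nov 29, 1958: 31 days (October has 31).
Nov 29, 1958 → Dec 29, 1958: 30 days (November has 30).
Dec 29, 1958 → Jan 22, 1959: 24 days.
Total: 177 days.

177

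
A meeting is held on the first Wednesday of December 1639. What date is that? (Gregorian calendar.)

December 7, 1639

December 1, 1639 is a Thursday.
The first Wednesday is therefore December 7 (6 days later).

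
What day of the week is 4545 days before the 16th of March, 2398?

First find the weekday of Mar 16, 2398. Doomsday rule: the anchor day for the 2300s is Wednesday. For year 98: 98÷12 = 8 r 2, and 2÷4 = 0, so 8+2+0 = 10.
Wednesday + 10 ≡ Saturday — that's 2398's doomsday.
In March the doomsday date is Mar 14.
Mar 16 is 2 days after Mar 14; 2 mod 7 = 2, so Saturday + 2 = Monday.
4545 mod 7 = 2, so 4545 days before a Monday is Monday − 2 = Saturday.

Saturday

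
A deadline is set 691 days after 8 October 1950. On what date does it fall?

August 29, 1952

+365 (one year) → Oct 8, 1951 (326 left).
Oct has 31 days: +24 → Nov 1, 1951 (302 left).
Nov has 30 days: +30 → Dec 1, 1951 (272 left).
Dec has 31 days: +31 → Jan 1, 1952 (241 left).
Jan has 31 days: +31 → Feb 1, 1952 (210 left).
Feb has 29 days: +29 → Mar 1, 1952 (181 left).
Mar has 31 days: +31 → Apr 1, 1952 (150 left).
Apr has 30 days: +30 → May 1, 1952 (120 left).
May has 31 days: +31 → Jun 1, 1952 (89 left).
Jun has 30 days: +30 → Jul 1, 1952 (59 left).
Jul has 31 days: +31 → Aug 1, 1952 (28 left).
+28 → Aug 29, 1952.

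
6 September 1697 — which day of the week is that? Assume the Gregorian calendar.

Doomsday rule: the anchor day for the 1600s is Tuesday. For year 97: 97÷12 = 8 r 1, and 1÷4 = 0, so 8+1+0 = 9.
Tuesday + 9 ≡ Thursday — that's 1697's doomsday.
In September the doomsday date is Sep 5.
Sep 6 is 1 day after Sep 5; 1 mod 7 = 1, so Thursday + 1 = Friday.

Friday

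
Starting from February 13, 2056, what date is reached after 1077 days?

January 25, 2059

+366 (one year; includes Feb 29, 2056) → Feb 13, 2057 (711 left).
+365 (one year) → Feb 13, 2058 (346 left).
Feb has 28 days: +16 → Mar 1, 2058 (330 left).
Mar has 31 days: +31 → Apr 1, 2058 (299 left).
Apr has 30 days: +30 → May 1, 2058 (269 left).
May has 31 days: +31 → Jun 1, 2058 (238 left).
Jun has 30 days: +30 → Jul 1, 2058 (208 left).
Jul has 31 days: +31 → Aug 1, 2058 (177 left).
Aug has 31 days: +31 → Sep 1, 2058 (146 left).
Sep has 30 days: +30 → Oct 1, 2058 (116 left).
Oct has 31 days: +31 → Nov 1, 2058 (85 left).
Nov has 30 days: +30 → Dec 1, 2058 (55 left).
Dec has 31 days: +31 → Jan 1, 2059 (24 left).
+24 → Jan 25, 2059.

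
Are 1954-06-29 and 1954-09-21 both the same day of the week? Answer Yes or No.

From Jun 29, 1954 to Sep 21, 1954 is 84 days.
84 mod 7 = 0, so they are the same weekday.
(Jun 29, 1954 is a Tuesday; Sep 21, 1954 is a Tuesday.)

Yes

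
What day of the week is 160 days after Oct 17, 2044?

First find the weekday of Oct 17, 2044. Doomsday rule: the anchor day for the 2000s is Tuesday. For year 44: 44÷12 = 3 r 8, and 8÷4 = 2, so 3+8+2 = 13.
Tuesday + 13 ≡ Monday — that's 2044's doomsday.
In October the doomsday date is Oct 10.
Oct 17 is 7 days after Oct 10; 7 mod 7 = 0, so Monday + 0 = Monday.
160 mod 7 = 6, so 160 days after a Monday is Monday + 6 = Sunday.

Sunday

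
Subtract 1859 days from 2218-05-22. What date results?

April 19, 2213

−365 (one year) → May 22, 2217 (1494 left).
−365 (one year) → May 22, 2216 (1129 left).
−366 (one year; includes Feb 29, 2216) → May 22, 2215 (763 left).
−365 (one year) → May 22, 2214 (398 left).
−22 → Apr 30, 2214 (end of Apr, 30 days; 376 left).
−30 → Mar 31, 2214 (end of Mar, 31 days; 346 left).
−31 → Feb 28, 2214 (end of Feb, 28 days; 315 left).
−28 → Jan 31, 2214 (end of Jan, 31 days; 287 left).
−31 → Dec 31, 2213 (end of Dec, 31 days; 256 left).
−31 → Nov 30, 2213 (end of Nov, 30 days; 225 left).
−30 → Oct 31, 2213 (end of Oct, 31 days; 195 left).
−31 → Sep 30, 2213 (end of Sep, 30 days; 164 left).
−30 → Aug 31, 2213 (end of Aug, 31 days; 134 left).
−31 → Jul 31, 2213 (end of Jul, 31 days; 103 left).
−31 → Jun 30, 2213 (end of Jun, 30 days; 72 left).
−30 → May 31, 2213 (end of May, 31 days; 42 left).
−31 → Apr 30, 2213 (end of Apr, 30 days; 11 left).
−11 → Apr 19, 2213.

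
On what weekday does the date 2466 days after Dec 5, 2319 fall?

Dec 5, 2319 is a Friday.
2466 mod 7 = 2, so 2466 days after a Friday is Friday + 2 = Sunday.

Sunday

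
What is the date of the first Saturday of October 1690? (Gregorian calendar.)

October 7, 1690

October 1, 1690 is a Sunday.
The first Saturday is therefore October 7 (6 days later).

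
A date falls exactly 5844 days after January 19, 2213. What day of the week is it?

Monday

First find the weekday of Jan 19, 2213. Doomsday rule: the anchor day for the 2200s is Friday. For year 13: 13÷12 = 1 r 1, and 1÷4 = 0, so 1+1+0 = 2.
Friday + 2 ≡ Sunday — that's 2213's doomsday.
In January the doomsday date is Jan 3 (2213 is not a leap year).
Jan 19 is 16 days after Jan 3; 16 mod 7 = 2, so Sunday + 2 = Tuesday.
5844 mod 7 = 6, so 5844 days after a Tuesday is Tuesday + 6 = Monday.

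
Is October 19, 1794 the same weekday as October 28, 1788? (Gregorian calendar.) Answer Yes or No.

No

From Oct 28, 1788 to Oct 19, 1794 is 2182 days.
2182 mod 7 = 5, so they are different weekdays.
(Oct 28, 1788 is a Tuesday; Oct 19, 1794 is a Sunday.)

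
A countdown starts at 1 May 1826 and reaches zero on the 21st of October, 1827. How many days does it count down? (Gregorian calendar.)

May 1, 1826 → May 1, 1827: 365 days.
May 1, 1827 → Jun 1, 1827: 31 days (May has 31).
Jun 1, 1827 → Jul 1, 1827: 30 days (June has 30).
Jul 1, 1827 → Aug 1, 1827: 31 days (July has 31).
Aug 1, 1827 → Sep 1, 1827: 31 days (August has 31).
Sep 1, 1827 → Oct 1, 1827: 30 days (September has 30).
Oct 1, 1827 → Oct 21, 1827: 20 days.
Total: 538 days.

538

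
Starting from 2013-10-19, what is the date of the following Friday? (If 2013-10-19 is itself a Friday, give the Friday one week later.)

October 25, 2013

Oct 19, 2013 is a Saturday.
From Saturday to the next Friday is 6 days.
Oct 19, 2013 + 6 = Oct 25, 2013.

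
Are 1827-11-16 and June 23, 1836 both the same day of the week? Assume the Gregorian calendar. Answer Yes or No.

No

From Nov 16, 1827 to Jun 23, 1836 is 3142 days.
3142 mod 7 = 6, so they are different weekdays.
(Nov 16, 1827 is a Friday; Jun 23, 1836 is a Thursday.)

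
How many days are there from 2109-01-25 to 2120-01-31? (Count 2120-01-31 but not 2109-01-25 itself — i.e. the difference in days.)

Jan 25, 2109 → Jan 25, 2110: 365 days.
Jan 25, 2110 → Jan 25, 2111: 365 days.
Jan 25, 2111 → Jan 25, 2112: 365 days.
Jan 25, 2112 → Jan 25, 2113: 366 days (Feb 29, 2112 is in that span).
Jan 25, 2113 → Jan 25, 2114: 365 days.
Jan 25, 2114 → Jan 25, 2115: 365 days.
Jan 25, 2115 → Jan 25, 2116: 365 days.
Jan 25, 2116 → Jan 25, 2117: 366 days (Feb 29, 2116 is in that span).
Jan 25, 2117 → Jan 25, 2118: 365 days.
Jan 25, 2118 → Jan 25, 2119: 365 days.
Jan 25, 2119 → Feb 25, 2119: 31 days (January has 31).
Feb 25, 2119 → Mar 25, 2119: 28 days (February has 28).
Mar 25, 2119 → Apr 25, 2119: 31 days (March has 31).
Apr 25, 2119 → May 25, 2119: 30 days (April has 30).
May 25, 2119 → Jun 25, 2119: 31 days (May has 31).
Jun 25, 2119 → Jul 25, 2119: 30 days (June has 30).
Jul 25, 2119 → Aug 25, 2119: 31 days (July has 31).
Aug 25, 2119 → Sep 25, 2119: 31 days (August has 31).
Sep 25, 2119 → Oct 25, 2119: 30 days (September has 30).
Oct 25, 2119 → Nov 25, 2119: 31 days (October has 31).
Nov 25, 2119 → Dec 25, 2119: 30 days (November has 30).
Dec 25, 2119 → Jan 25, 2120: 31 days (December has 31).
Jan 25, 2120 → Jan 31, 2120: 6 days.
Total: 4023 days.

4023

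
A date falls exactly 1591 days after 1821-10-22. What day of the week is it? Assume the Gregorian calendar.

First find the weekday of Oct 22, 1821. Doomsday rule: the anchor day for the 1800s is Friday. For year 21: 21÷12 = 1 r 9, and 9÷4 = 2, so 1+9+2 = 12.
Friday + 12 ≡ Wednesday — that's 1821's doomsday.
In October the doomsday date is Oct 10.
Oct 22 is 12 days after Oct 10; 12 mod 7 = 5, so Wednesday + 5 = Monday.
1591 mod 7 = 2, so 1591 days after a Monday is Monday + 2 = Wednesday.

Wednesday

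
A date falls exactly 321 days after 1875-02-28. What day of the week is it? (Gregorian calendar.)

Saturday

First find the weekday of Feb 28, 1875. Doomsday rule: the anchor day for the 1800s is Friday. For year 75: 75÷12 = 6 r 3, and 3÷4 = 0, so 6+3+0 = 9.
Friday + 9 ≡ Sunday — that's 1875's doomsday.
In February the doomsday date is Feb 28 (1875 is not a leap year).
Feb 28 is the doomsday itself: Sunday.
321 mod 7 = 6, so 321 days after a Sunday is Sunday + 6 = Saturday.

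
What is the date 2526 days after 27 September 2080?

August 28, 2087

+365 (one year) → Sep 27, 2081 (2161 left).
+365 (one year) → Sep 27, 2082 (1796 left).
+365 (one year) → Sep 27, 2083 (1431 left).
+366 (one year; includes Feb 29, 2084) → Sep 27, 2084 (1065 left).
+365 (one year) → Sep 27, 2085 (700 left).
+365 (one year) → Sep 27, 2086 (335 left).
Sep has 30 days: +4 → Oct 1, 2086 (331 left).
Oct has 31 days: +31 → Nov 1, 2086 (300 left).
Nov has 30 days: +30 → Dec 1, 2086 (270 left).
Dec has 31 days: +31 → Jan 1, 2087 (239 left).
Jan has 31 days: +31 → Feb 1, 2087 (208 left).
Feb has 28 days: +28 → Mar 1, 2087 (180 left).
Mar has 31 days: +31 → Apr 1, 2087 (149 left).
Apr has 30 days: +30 → May 1, 2087 (119 left).
May has 31 days: +31 → Jun 1, 2087 (88 left).
Jun has 30 days: +30 → Jul 1, 2087 (58 left).
Jul has 31 days: +31 → Aug 1, 2087 (27 left).
+27 → Aug 28, 2087.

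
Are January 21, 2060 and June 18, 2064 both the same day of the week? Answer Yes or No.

From Jan 21, 2060 to Jun 18, 2064 is 1610 days.
1610 mod 7 = 0, so they are the same weekday.
(Jan 21, 2060 is a Wednesday; Jun 18, 2064 is a Wednesday.)

Yes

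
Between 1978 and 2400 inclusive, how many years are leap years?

103

Multiples of 4 in [1978,2400]: 106.
Of those, multiples of 100: 5 (not leap unless ÷400).
Multiples of 400: 2.
Leap years = 106 − 5 + 2 = 103.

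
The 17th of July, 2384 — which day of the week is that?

Tuesday

Doomsday rule: the anchor day for the 2300s is Wednesday. For year 84: 84÷12 = 7 r 0, and 0÷4 = 0, so 7+0+0 = 7.
Wednesday + 7 ≡ Wednesday — that's 2384's doomsday.
In July the doomsday date is Jul 11.
Jul 17 is 6 days after Jul 11; 6 mod 7 = 6, so Wednesday + 6 = Tuesday.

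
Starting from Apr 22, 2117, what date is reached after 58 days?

Apr has 30 days: +9 → May 1, 2117 (49 left).
May has 31 days: +31 → Jun 1, 2117 (18 left).
+18 → Jun 19, 2117.

June 19, 2117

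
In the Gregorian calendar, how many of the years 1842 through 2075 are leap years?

Multiples of 4 in [1842,2075]: 58.
Of those, multiples of 100: 2 (not leap unless ÷400).
Multiples of 400: 1.
Leap years = 58 − 2 + 1 = 57.

57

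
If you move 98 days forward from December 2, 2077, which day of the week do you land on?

Thursday

First find the weekday of Dec 2, 2077. Doomsday rule: the anchor day for the 2000s is Tuesday. For year 77: 77÷12 = 6 r 5, and 5÷4 = 1, so 6+5+1 = 12.
Tuesday + 12 ≡ Sunday — that's 2077's doomsday.
In December the doomsday date is Dec 12.
Dec 2 is 10 days before Dec 12; 10 mod 7 = 3, so Sunday − 3 = Thursday.
98 mod 7 = 0, so 98 days after a Thursday is Thursday + 0 = Thursday.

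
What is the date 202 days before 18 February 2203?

−18 → Jan 31, 2203 (end of Jan, 31 days; 184 left).
−31 → Dec 31, 2202 (end of Dec, 31 days; 153 left).
−31 → Nov 30, 2202 (end of Nov, 30 days; 122 left).
−30 → Oct 31, 2202 (end of Oct, 31 days; 92 left).
−31 → Sep 30, 2202 (end of Sep, 30 days; 61 left).
−30 → Aug 31, 2202 (end of Aug, 31 days; 31 left).
−31 → Jul 31, 2202 (end of Jul, 31 days; 0 left).

July 31, 2202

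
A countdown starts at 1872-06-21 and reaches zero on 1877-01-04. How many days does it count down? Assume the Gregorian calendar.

1658

Jun 21, 1872 → Jun 21, 1873: 365 days.
Jun 21, 1873 → Jun 21, 1874: 365 days.
Jun 21, 1874 → Jun 21, 1875: 365 days.
Jun 21, 1875 → Jun 21, 1876: 366 days (Feb 29, 1876 is in that span).
Jun 21, 1876 → Jul 21, 1876: 30 days (June has 30).
Jul 21, 1876 → Aug 21, 1876: 31 days (July has 31).
Aug 21, 1876 → Sep 21, 1876: 31 days (August has 31).
Sep 21, 1876 → Oct 21, 1876: 30 days (September has 30).
Oct 21, 1876 → Nov 21, 1876: 31 days (October has 31).
Nov 21, 1876 → Dec 21, 1876: 30 days (November has 30).
Dec 21, 1876 → Jan 4, 1877: 14 days.
Total: 1658 days.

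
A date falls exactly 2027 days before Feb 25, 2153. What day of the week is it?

Wednesday

First find the weekday of Feb 25, 2153. Doomsday rule: the anchor day for the 2100s is Sunday. For year 53: 53÷12 = 4 r 5, and 5÷4 = 1, so 4+5+1 = 10.
Sunday + 10 ≡ Wednesday — that's 2153's doomsday.
In February the doomsday date is Feb 28 (2153 is not a leap year).
Feb 25 is 3 days before Feb 28; 3 mod 7 = 3, so Wednesday − 3 = Sunday.
2027 mod 7 = 4, so 2027 days before a Sunday is Sunday − 4 = Wednesday.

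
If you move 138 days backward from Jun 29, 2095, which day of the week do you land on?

Friday

Jun 29, 2095 is a Wednesday.
138 mod 7 = 5, so 138 days before a Wednesday is Wednesday − 5 = Friday.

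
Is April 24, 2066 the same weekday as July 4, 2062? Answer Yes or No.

From Jul 4, 2062 to Apr 24, 2066 is 1390 days.
1390 mod 7 = 4, so they are different weekdays.
(Jul 4, 2062 is a Tuesday; Apr 24, 2066 is a Saturday.)

No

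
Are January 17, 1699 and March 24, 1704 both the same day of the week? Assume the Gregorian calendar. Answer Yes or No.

From Jan 17, 1699 to Mar 24, 1704 is 1892 days.
1892 mod 7 = 2, so they are different weekdays.
(Jan 17, 1699 is a Saturday; Mar 24, 1704 is a Monday.)

No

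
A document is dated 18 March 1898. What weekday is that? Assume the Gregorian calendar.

January 1, 1898 is a Saturday.
Jan 1, 1898 → Feb 1, 1898: 31 days (January has 31).
Feb 1, 1898 → Mar 1, 1898: 28 days (February has 28).
Mar 1, 1898 → Mar 18, 1898: 17 days.
Total: 76 days.
76 mod 7 = 6, so Saturday + 6 = Friday.

Friday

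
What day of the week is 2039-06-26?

Sunday

January 1, 2039 is a Saturday.
Jan 1, 2039 → Feb 1, 2039: 31 days (January has 31).
Feb 1, 2039 → Mar 1, 2039: 28 days (February has 28).
Mar 1, 2039 → Apr 1, 2039: 31 days (March has 31).
Apr 1, 2039 → May 1, 2039: 30 days (April has 30).
May 1, 2039 → Jun 1, 2039: 31 days (May has 31).
Jun 1, 2039 → Jun 26, 2039: 25 days.
Total: 176 days.
176 mod 7 = 1, so Saturday + 1 = Sunday.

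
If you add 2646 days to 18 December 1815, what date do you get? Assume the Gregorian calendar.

March 17, 1823

+366 (one year; includes Feb 29, 1816) → Dec 18, 1816 (2280 left).
+365 (one year) → Dec 18, 1817 (1915 left).
+365 (one year) → Dec 18, 1818 (1550 left).
+365 (one year) → Dec 18, 1819 (1185 left).
+366 (one year; includes Feb 29, 1820) → Dec 18, 1820 (819 left).
+365 (one year) → Dec 18, 1821 (454 left).
+365 (one year) → Dec 18, 1822 (89 left).
Dec has 31 days: +14 → Jan 1, 1823 (75 left).
Jan has 31 days: +31 → Feb 1, 1823 (44 left).
Feb has 28 days: +28 → Mar 1, 1823 (16 left).
+16 → Mar 17, 1823.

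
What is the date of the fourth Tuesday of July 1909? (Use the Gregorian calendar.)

July 1, 1909 is a Thursday.
The first Tuesday is therefore July 6 (5 days later).
The fourth Tuesday is 6 + 3×7 = July 27.

July 27, 1909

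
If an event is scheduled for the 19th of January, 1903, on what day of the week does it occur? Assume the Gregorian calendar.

Monday

Doomsday rule: the anchor day for the 1900s is Wednesday. For year 03: 3÷12 = 0 r 3, and 3÷4 = 0, so 0+3+0 = 3.
Wednesday + 3 ≡ Saturday — that's 1903's doomsday.
In January the doomsday date is Jan 3 (1903 is not a leap year).
Jan 19 is 16 days after Jan 3; 16 mod 7 = 2, so Saturday + 2 = Monday.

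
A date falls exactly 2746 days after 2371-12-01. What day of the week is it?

Friday

First find the weekday of Dec 1, 2371. Doomsday rule: the anchor day for the 2300s is Wednesday. For year 71: 71÷12 = 5 r 11, and 11÷4 = 2, so 5+11+2 = 18.
Wednesday + 18 ≡ Sunday — that's 2371's doomsday.
In December the doomsday date is Dec 12.
Dec 1 is 11 days before Dec 12; 11 mod 7 = 4, so Sunday − 4 = Wednesday.
2746 mod 7 = 2, so 2746 days after a Wednesday is Wednesday + 2 = Friday.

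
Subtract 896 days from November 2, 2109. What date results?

May 21, 2107

−365 (one year) → Nov 2, 2108 (531 left).
−366 (one year; includes Feb 29, 2108) → Nov 2, 2107 (165 left).
−2 → Oct 31, 2107 (end of Oct, 31 days; 163 left).
−31 → Sep 30, 2107 (end of Sep, 30 days; 132 left).
−30 → Aug 31, 2107 (end of Aug, 31 days; 102 left).
−31 → Jul 31, 2107 (end of Jul, 31 days; 71 left).
−31 → Jun 30, 2107 (end of Jun, 30 days; 40 left).
−30 → May 31, 2107 (end of May, 31 days; 10 left).
−10 → May 21, 2107.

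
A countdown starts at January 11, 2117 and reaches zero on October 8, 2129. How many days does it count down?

Jan 11, 2117 → Jan 11, 2118: 365 days.
Jan 11, 2118 → Jan 11, 2119: 365 days.
Jan 11, 2119 → Jan 11, 2120: 365 days.
Jan 11, 2120 → Jan 11, 2121: 366 days (Feb 29, 2120 is in that span).
Jan 11, 2121 → Jan 11, 2122: 365 days.
Jan 11, 2122 → Jan 11, 2123: 365 days.
Jan 11, 2123 → Jan 11, 2124: 365 days.
Jan 11, 2124 → Jan 11, 2125: 366 days (Feb 29, 2124 is in that span).
Jan 11, 2125 → Jan 11, 2126: 365 days.
Jan 11, 2126 → Jan 11, 2127: 365 days.
Jan 11, 2127 → Jan 11, 2128: 365 days.
Jan 11, 2128 → Jan 11, 2129: 366 days (Feb 29, 2128 is in that span).
Jan 11, 2129 → Feb 11, 2129: 31 days (January has 31).
Feb 11, 2129 → Mar 11, 2129: 28 days (February has 28).
Mar 11, 2129 → Apr 11, 2129: 31 days (March has 31).
Apr 11, 2129 → May 11, 2129: 30 days (April has 30).
May 11, 2129 → Jun 11, 2129: 31 days (May has 31).
Jun 11, 2129 → Jul 11, 2129: 30 days (June has 30).
Jul 11, 2129 → Aug 11, 2129: 31 days (July has 31).
Aug 11, 2129 → Sep 11, 2129: 31 days (August has 31).
Sep 11, 2129 → Oct 8, 2129: 27 days.
Total: 4653 days.

4653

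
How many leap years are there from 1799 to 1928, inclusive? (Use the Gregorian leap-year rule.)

Multiples of 4 in [1799,1928]: 33.
Of those, multiples of 100: 2 (not leap unless ÷400).
Multiples of 400: 0.
Leap years = 33 − 2 + 0 = 31.

31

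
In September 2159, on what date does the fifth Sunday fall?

September 1, 2159 is a Saturday.
The first Sunday is therefore September 2 (1 days later).
The fifth Sunday is 2 + 4×7 = September 30.

September 30, 2159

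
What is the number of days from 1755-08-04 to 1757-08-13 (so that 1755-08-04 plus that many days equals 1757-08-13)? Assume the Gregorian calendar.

Aug 4, 1755 → Aug 4, 1756: 366 days (Feb 29, 1756 is in that span).
Aug 4, 1756 → Sep 4, 1756: 31 days (August has 31).
Sep 4, 1756 → Oct 4, 1756: 30 days (September has 30).
Oct 4, 1756 → Nov 4, 1756: 31 days (October has 31).
Nov 4, 1756 → Dec 4, 1756: 30 days (November has 30).
Dec 4, 1756 → Jan 4, 1757: 31 days (December has 31).
Jan 4, 1757 → Feb 4, 1757: 31 days (January has 31).
Feb 4, 1757 → Mar 4, 1757: 28 days (February has 28).
Mar 4, 1757 → Apr 4, 1757: 31 days (March has 31).
Apr 4, 1757 → May 4, 1757: 30 days (April has 30).
May 4, 1757 → Jun 4, 1757: 31 days (May has 31).
Jun 4, 1757 → Jul 4, 1757: 30 days (June has 30).
Jul 4, 1757 → Aug 4, 1757: 31 days (July has 31).
Aug 4, 1757 → Aug 13, 1757: 9 days.
Total: 740 days.

740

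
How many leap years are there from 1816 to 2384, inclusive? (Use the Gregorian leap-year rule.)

139

Multiples of 4 in [1816,2384]: 143.
Of those, multiples of 100: 5 (not leap unless ÷400).
Multiples of 400: 1.
Leap years = 143 − 5 + 1 = 139.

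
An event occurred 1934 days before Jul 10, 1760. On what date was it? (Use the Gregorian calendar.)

March 25, 1755

−366 (one year; includes Feb 29, 1760) → Jul 10, 1759 (1568 left).
−365 (one year) → Jul 10, 1758 (1203 left).
−365 (one year) → Jul 10, 1757 (838 left).
−365 (one year) → Jul 10, 1756 (473 left).
−366 (one year; includes Feb 29, 1756) → Jul 10, 1755 (107 left).
−10 → Jun 30, 1755 (end of Jun, 30 days; 97 left).
−30 → May 31, 1755 (end of May, 31 days; 67 left).
−31 → Apr 30, 1755 (end of Apr, 30 days; 36 left).
−30 → Mar 31, 1755 (end of Mar, 31 days; 6 left).
−6 → Mar 25, 1755.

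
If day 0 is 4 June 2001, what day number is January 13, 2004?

Jun 4, 2001 → Jun 4, 2002: 365 days.
Jun 4, 2002 → Jun 4, 2003: 365 days.
Jun 4, 2003 → Jul 4, 2003: 30 days (June has 30).
Jul 4, 2003 → Aug 4, 2003: 31 days (July has 31).
Aug 4, 2003 → Sep 4, 2003: 31 days (August has 31).
Sep 4, 2003 → Oct 4, 2003: 30 days (September has 30).
Oct 4, 2003 → Nov 4, 2003: 31 days (October has 31).
Nov 4, 2003 → Dec 4, 2003: 30 days (November has 30).
Dec 4, 2003 → Jan 4, 2004: 31 days (December has 31).
Jan 4, 2004 → Jan 13, 2004: 9 days.
Total: 953 days.

953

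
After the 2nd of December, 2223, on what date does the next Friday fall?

Dec 2, 2223 is a Tuesday.
From Tuesday to the next Friday is 3 days.
Dec 2, 2223 + 3 = Dec 5, 2223.

December 5, 2223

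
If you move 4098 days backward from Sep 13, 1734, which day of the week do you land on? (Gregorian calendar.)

Friday

First find the weekday of Sep 13, 1734. Doomsday rule: the anchor day for the 1700s is Sunday. For year 34: 34÷12 = 2 r 10, and 10÷4 = 2, so 2+10+2 = 14.
Sunday + 14 ≡ Sunday — that's 1734's doomsday.
In September the doomsday date is Sep 5.
Sep 13 is 8 days after Sep 5; 8 mod 7 = 1, so Sunday + 1 = Monday.
4098 mod 7 = 3, so 4098 days before a Monday is Monday − 3 = Friday.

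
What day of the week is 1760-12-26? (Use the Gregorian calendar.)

Friday

Doomsday rule: the anchor day for the 1700s is Sunday. For year 60: 60÷12 = 5 r 0, and 0÷4 = 0, so 5+0+0 = 5.
Sunday + 5 ≡ Friday — that's 1760's doomsday.
In December the doomsday date is Dec 12.
Dec 26 is 14 days after Dec 12; 14 mod 7 = 0, so Friday + 0 = Friday.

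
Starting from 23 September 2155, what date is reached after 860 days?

+366 (one year; includes Feb 29, 2156) → Sep 23, 2156 (494 left).
+365 (one year) → Sep 23, 2157 (129 left).
Sep has 30 days: +8 → Oct 1, 2157 (121 left).
Oct has 31 days: +31 → Nov 1, 2157 (90 left).
Nov has 30 days: +30 → Dec 1, 2157 (60 left).
Dec has 31 days: +31 → Jan 1, 2158 (29 left).
+29 → Jan 30, 2158.

January 30, 2158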